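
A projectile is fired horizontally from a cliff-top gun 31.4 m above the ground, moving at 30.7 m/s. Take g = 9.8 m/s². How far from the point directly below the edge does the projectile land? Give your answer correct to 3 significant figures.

77.7 m

Initial vertical velocity is zero, so the fall time comes from h = ½ g t²: t = √(2 × 31.4 / 9.8) = 2.531 s.
Horizontal motion is uniform at 30.7 m/s, so x = 30.7 × 2.531 = 77.7 m.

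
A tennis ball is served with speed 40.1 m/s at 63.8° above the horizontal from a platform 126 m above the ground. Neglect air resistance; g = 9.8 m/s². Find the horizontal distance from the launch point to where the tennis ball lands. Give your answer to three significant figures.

Components: v_x = 40.1 cos 63.8° = 17.70 m/s, v_y = 40.1 sin 63.8° = 35.98 m/s.
Vertical: 0 = 126 + 35.98 t − ½(9.8) t² ⇒ 4.900 t² − 35.98 t − 126 = 0.
t = [35.98 + √(1295 + 2470)] / 9.800 = 9.933 s.
Horizontal: R = v_x · t = 17.70 × 9.933 = 176 m.

176 m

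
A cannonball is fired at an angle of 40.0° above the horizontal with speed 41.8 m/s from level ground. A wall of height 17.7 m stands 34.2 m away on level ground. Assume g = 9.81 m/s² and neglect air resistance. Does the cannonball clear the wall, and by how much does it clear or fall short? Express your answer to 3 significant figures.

Yes — it clears the wall by 5.40 m.

v_x = 41.8 cos 40.0° = 32.02 m/s; v_y0 = 41.8 sin 40.0° = 26.87 m/s.
Time to reach the wall: t = 34.2 / 32.02 = 1.068 s.
Height at that point: y = 26.87×1.068 − 4.905×1.068² = 23.10 m.
That is 23.10 − 17.7 = 5.40 m above the top of the wall, so the cannonball clears it.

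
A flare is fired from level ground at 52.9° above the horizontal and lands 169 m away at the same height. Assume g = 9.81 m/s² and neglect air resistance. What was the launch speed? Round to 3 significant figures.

41.5 m/s

On level ground, R = v₀² sin(2θ) / g, so v₀ = √(R g / sin 2θ).
sin(2 × 52.9°) = 0.9622.
v₀ = √(169 × 9.81 / 0.9622) = √1723 = 41.5 m/s.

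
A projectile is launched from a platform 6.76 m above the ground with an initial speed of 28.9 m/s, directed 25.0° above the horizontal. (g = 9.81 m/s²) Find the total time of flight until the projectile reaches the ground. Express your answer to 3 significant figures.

Vertical component: v_y = 28.9 sin 25.0° = 12.21 m/s.
Taking up as positive with launch at y = 6.76 m, landing at y = 0: 0 = 6.76 + 12.21 t − ½(9.81) t².
Solving 4.905 t² − 12.21 t − 6.76 = 0 gives t = [12.21 + √(12.21² + 4·4.905·6.76)] / 9.810 = 2.96 s.

2.96 s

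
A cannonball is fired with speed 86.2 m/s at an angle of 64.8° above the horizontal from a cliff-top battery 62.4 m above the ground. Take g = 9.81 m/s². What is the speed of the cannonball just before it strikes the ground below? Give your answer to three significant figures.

v_x = 86.2 cos 64.8° = 36.70 m/s is unchanged throughout.
For the vertical component, v_y² = v_y0² + 2 g h = (78.00)² + 2×9.81×62.4 = 7308, so |v_y| = 85.49 m/s.
Impact speed = √(v_x² + v_y²) = √(1347 + 7308) = 93.0 m/s.

93.0 m/s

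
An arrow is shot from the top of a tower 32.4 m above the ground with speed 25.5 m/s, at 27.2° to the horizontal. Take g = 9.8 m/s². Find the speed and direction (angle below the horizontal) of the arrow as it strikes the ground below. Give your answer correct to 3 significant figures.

v_x = 25.5 cos 27.2° = 22.68 m/s (constant).
|v_y| at impact = √((11.66)² + 2×9.8×32.4) = 27.77 m/s.
Speed = √(22.68² + 27.77²) = 35.9 m/s; angle = arctan(27.77/22.68) = 50.8° below horizontal.

35.9 m/s at 50.8° below the horizontal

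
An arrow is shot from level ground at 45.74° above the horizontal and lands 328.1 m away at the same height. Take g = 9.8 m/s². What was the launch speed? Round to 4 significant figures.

On level ground, R = v₀² sin(2θ) / g, so v₀ = √(R g / sin 2θ).
sin(2 × 45.74°) = 0.9997.
v₀ = √(328.1 × 9.8 / 0.9997) = √3216.3 = 56.71 m/s.

56.71 m/s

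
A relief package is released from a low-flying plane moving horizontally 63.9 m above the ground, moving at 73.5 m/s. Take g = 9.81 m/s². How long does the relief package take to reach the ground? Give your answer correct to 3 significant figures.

The horizontal speed doesn't affect the fall. With v_y0 = 0, h = ½ g t².
t = √(2 × 63.9 / 9.81) = √13.03 = 3.61 s.

3.61 s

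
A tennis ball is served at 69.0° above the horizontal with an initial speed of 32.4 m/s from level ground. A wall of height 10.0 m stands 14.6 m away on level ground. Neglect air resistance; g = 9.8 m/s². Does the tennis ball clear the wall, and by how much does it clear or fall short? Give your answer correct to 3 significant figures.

v_x = 32.4 cos 69.0° = 11.61 m/s; v_y0 = 32.4 sin 69.0° = 30.25 m/s.
Time to reach the wall: t = 14.6 / 11.61 = 1.258 s.
Height at that point: y = 30.25×1.258 − 4.900×1.258² = 30.30 m.
That is 30.30 − 10.0 = 20.3 m above the top of the wall, so the tennis ball clears it.

Yes — it clears the wall by 20.3 m.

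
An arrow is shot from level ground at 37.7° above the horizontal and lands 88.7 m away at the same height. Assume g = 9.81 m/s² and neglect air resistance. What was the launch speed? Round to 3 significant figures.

On level ground, R = v₀² sin(2θ) / g, so v₀ = √(R g / sin 2θ).
sin(2 × 37.7°) = 0.9677.
v₀ = √(88.7 × 9.81 / 0.9677) = √899.2 = 30.0 m/s.

30.0 m/s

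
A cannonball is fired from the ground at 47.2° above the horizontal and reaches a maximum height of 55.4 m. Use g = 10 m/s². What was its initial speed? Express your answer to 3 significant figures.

At maximum height v_y = 0, so (v₀ sin θ)² = 2 g H.
v₀ sin 47.2° = √(2 × 10 × 55.4) = 33.29 m/s.
v₀ = 33.29 / sin 47.2° = 33.29 / 0.7337 = 45.4 m/s.

45.4 m/s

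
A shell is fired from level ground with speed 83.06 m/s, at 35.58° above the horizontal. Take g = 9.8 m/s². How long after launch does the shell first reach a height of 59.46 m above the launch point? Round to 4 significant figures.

v_y0 = 83.06 sin 35.58° = 48.328 m/s.
Set y = v_y0 t − ½ g t² = 59.46: 4.900 t² − 48.328 t + 59.46 = 0.
t = [48.328 ± √(2335.6 − 1165.4)] / 9.8 = (48.328 ± 34.208) / 9.8, giving t = 1.441 s or t = 8.422 s.
The shell is on the way up at the first time, so t = 1.441 s.

1.441 s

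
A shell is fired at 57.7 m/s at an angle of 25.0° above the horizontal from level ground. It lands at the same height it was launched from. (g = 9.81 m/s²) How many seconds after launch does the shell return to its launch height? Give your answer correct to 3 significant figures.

4.97 s

Vertical component: v_y = 57.7 sin 25.0° = 24.39 m/s.
For a projectile landing at launch height, time of flight is t = 2 v_y / g = 2 × 24.39 / 9.81 = 4.97 s.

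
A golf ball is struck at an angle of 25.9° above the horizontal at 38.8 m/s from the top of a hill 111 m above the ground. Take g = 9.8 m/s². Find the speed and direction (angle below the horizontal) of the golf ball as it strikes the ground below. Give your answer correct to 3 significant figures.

v_x = 38.8 cos 25.9° = 34.90 m/s (constant).
|v_y| at impact = √((16.95)² + 2×9.8×111) = 49.63 m/s.
Speed = √(34.90² + 49.63²) = 60.7 m/s; angle = arctan(49.63/34.90) = 54.9° below horizontal.

60.7 m/s at 54.9° below the horizontal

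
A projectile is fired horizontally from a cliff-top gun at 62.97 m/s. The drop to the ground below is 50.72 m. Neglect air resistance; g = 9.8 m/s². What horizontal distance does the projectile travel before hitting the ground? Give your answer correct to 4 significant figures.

202.6 m

Initial vertical velocity is zero, so the fall time comes from h = ½ g t²: t = √(2 × 50.72 / 9.8) = 3.2173 s.
Horizontal motion is uniform at 62.97 m/s, so x = 62.97 × 3.2173 = 202.6 m.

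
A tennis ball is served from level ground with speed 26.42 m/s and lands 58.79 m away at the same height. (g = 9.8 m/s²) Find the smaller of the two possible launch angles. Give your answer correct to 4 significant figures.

Level-ground range: R = v₀² sin(2θ)/g ⇒ sin 2θ = R g / v₀² = 58.79×9.8/26.42² = 0.8254.
2θ = arcsin(0.8254) = 55.629° or 180° − 55.629° = 124.371°.
So θ = 27.81° or θ = 62.19°.

27.81°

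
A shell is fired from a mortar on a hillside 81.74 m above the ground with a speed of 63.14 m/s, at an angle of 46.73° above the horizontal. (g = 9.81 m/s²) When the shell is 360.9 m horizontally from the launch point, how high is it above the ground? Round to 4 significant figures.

v_x = 63.14 cos 46.73° = 43.279 m/s, v_y0 = 63.14 sin 46.73° = 45.974 m/s.
Time to reach x = 360.9 m: t = x / v_x = 360.9 / 43.279 = 8.3389 s.
y = 81.74 + v_y0 t − ½ g t² = 81.74 + 45.974×8.3389 − 4.905×8.3389² = 124.0 m.

124.0 m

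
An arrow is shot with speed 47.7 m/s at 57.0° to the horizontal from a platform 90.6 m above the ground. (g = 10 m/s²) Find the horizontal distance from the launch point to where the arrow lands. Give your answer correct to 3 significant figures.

Components: v_x = 47.7 cos 57.0° = 25.98 m/s, v_y = 47.7 sin 57.0° = 40.00 m/s.
Vertical: 0 = 90.6 + 40.00 t − ½(10) t² ⇒ 5.000 t² − 40.00 t − 90.6 = 0.
t = [40.00 + √(1600 + 1812)] / 10.00 = 9.841 s.
Horizontal: R = v_x · t = 25.98 × 9.841 = 256 m.

256 m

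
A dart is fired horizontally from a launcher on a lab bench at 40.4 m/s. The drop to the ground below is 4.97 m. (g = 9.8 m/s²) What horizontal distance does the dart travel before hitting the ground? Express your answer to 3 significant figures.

40.7 m

Initial vertical velocity is zero, so the fall time comes from h = ½ g t²: t = √(2 × 4.97 / 9.8) = 1.007 s.
Horizontal motion is uniform at 40.4 m/s, so x = 40.4 × 1.007 = 40.7 m.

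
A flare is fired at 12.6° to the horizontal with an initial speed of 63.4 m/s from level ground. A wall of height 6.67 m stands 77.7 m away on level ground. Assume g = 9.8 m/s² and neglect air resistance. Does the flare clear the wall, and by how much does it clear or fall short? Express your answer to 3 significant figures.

Yes — it clears the wall by 2.97 m.

v_x = 63.4 cos 12.6° = 61.87 m/s; v_y0 = 63.4 sin 12.6° = 13.83 m/s.
Time to reach the wall: t = 77.7 / 61.87 = 1.256 s.
Height at that point: y = 13.83×1.256 − 4.900×1.256² = 9.641 m.
That is 9.641 − 6.67 = 2.97 m above the top of the wall, so the flare clears it.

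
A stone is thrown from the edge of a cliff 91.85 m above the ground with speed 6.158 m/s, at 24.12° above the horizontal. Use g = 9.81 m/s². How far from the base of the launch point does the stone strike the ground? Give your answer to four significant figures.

Components: v_x = 6.158 cos 24.12° = 5.6204 m/s, v_y = 6.158 sin 24.12° = 2.5165 m/s.
Vertical: 0 = 91.85 + 2.5165 t − ½(9.81) t² ⇒ 4.905 t² − 2.5165 t − 91.85 = 0.
t = [2.5165 + √(6.3328 + 1802.1)] / 9.810 = 4.5915 s.
Horizontal: R = v_x · t = 5.6204 × 4.5915 = 25.81 m.

25.81 m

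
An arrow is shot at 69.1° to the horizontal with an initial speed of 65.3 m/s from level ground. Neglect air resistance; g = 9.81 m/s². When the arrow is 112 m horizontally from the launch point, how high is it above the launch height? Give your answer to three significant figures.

v_x = 65.3 cos 69.1° = 23.29 m/s, v_y0 = 65.3 sin 69.1° = 61.00 m/s.
Time to reach x = 112 m: t = x / v_x = 112 / 23.29 = 4.809 s.
y = v_y0 t − ½ g t² = 61.00×4.809 − 4.905×4.809² = 180 m.

180 m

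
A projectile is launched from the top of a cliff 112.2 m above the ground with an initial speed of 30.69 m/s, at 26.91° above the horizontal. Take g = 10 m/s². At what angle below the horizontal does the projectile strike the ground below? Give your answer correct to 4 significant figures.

v_x = 30.69 cos 26.91° = 27.367 m/s.
At impact |v_y| = √(v_y0² + 2 g h) = √(13.890² + 2×10×112.2) = 49.365 m/s.
Angle below horizontal = arctan(|v_y| / v_x) = arctan(49.365 / 27.367) = 61.00°.

61.00°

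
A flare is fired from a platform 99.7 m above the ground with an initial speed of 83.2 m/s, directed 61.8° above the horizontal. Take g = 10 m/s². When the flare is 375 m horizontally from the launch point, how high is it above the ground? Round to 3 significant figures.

v_x = 83.2 cos 61.8° = 39.32 m/s, v_y0 = 83.2 sin 61.8° = 73.32 m/s.
Time to reach x = 375 m: t = x / v_x = 375 / 39.32 = 9.537 s.
y = 99.7 + v_y0 t − ½ g t² = 99.7 + 73.32×9.537 − 5.000×9.537² = 344 m.

344 m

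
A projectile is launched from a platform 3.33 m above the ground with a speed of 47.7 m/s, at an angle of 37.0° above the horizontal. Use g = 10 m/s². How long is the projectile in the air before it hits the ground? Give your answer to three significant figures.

Vertical component: v_y = 47.7 sin 37.0° = 28.71 m/s.
Taking up as positive with launch at y = 3.33 m, landing at y = 0: 0 = 3.33 + 28.71 t − ½(10) t².
Solving 5.000 t² − 28.71 t − 3.33 = 0 gives t = [28.71 + √(28.71² + 4·5.000·3.33)] / 10.00 = 5.86 s.

5.86 s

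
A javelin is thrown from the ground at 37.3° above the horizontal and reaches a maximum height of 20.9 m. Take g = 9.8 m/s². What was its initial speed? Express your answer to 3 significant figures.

33.4 m/s

At maximum height v_y = 0, so (v₀ sin θ)² = 2 g H.
v₀ sin 37.3° = √(2 × 9.8 × 20.9) = 20.24 m/s.
v₀ = 20.24 / sin 37.3° = 20.24 / 0.6060 = 33.4 m/s.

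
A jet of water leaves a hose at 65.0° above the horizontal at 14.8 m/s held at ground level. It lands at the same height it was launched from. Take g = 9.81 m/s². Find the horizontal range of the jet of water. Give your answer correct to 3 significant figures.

17.1 m

Components: v_x = 14.8 cos 65.0° = 6.255 m/s, v_y = 14.8 sin 65.0° = 13.41 m/s.
Time of flight (same landing height): t = 2 v_y / g = 2 × 13.41 / 9.81 = 2.734 s.
Range: R = v_x · t = 6.255 × 2.734 = 17.1 m.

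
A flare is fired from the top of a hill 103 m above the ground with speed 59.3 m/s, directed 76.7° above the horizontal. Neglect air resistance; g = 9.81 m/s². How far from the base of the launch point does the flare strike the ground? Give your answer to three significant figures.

Components: v_x = 59.3 cos 76.7° = 13.64 m/s, v_y = 59.3 sin 76.7° = 57.71 m/s.
Vertical: 0 = 103 + 57.71 t − ½(9.81) t² ⇒ 4.905 t² − 57.71 t − 103 = 0.
t = [57.71 + √(3330 + 2021)] / 9.810 = 13.34 s.
Horizontal: R = v_x · t = 13.64 × 13.34 = 182 m.

182 m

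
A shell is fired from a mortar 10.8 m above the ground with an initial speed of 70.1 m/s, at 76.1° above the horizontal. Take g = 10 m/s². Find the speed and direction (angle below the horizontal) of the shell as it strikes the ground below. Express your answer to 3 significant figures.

71.6 m/s at 76.4° below the horizontal

v_x = 70.1 cos 76.1° = 16.84 m/s (constant).
|v_y| at impact = √((68.05)² + 2×10×10.8) = 69.62 m/s.
Speed = √(16.84² + 69.62²) = 71.6 m/s; angle = arctan(69.62/16.84) = 76.4° below horizontal.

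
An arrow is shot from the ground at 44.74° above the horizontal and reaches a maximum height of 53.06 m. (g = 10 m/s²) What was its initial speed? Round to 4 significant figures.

46.28 m/s

At maximum height v_y = 0, so (v₀ sin θ)² = 2 g H.
v₀ sin 44.74° = √(2 × 10 × 53.06) = 32.576 m/s.
v₀ = 32.576 / sin 44.74° = 32.576 / 0.7039 = 46.28 m/s.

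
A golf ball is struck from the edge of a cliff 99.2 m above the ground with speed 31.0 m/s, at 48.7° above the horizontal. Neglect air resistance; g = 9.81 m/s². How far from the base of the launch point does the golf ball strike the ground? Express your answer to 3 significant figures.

153 m

Components: v_x = 31.0 cos 48.7° = 20.46 m/s, v_y = 31.0 sin 48.7° = 23.29 m/s.
Vertical: 0 = 99.2 + 23.29 t − ½(9.81) t² ⇒ 4.905 t² − 23.29 t − 99.2 = 0.
t = [23.29 + √(542.4 + 1946)] / 9.810 = 7.459 s.
Horizontal: R = v_x · t = 20.46 × 7.459 = 153 m.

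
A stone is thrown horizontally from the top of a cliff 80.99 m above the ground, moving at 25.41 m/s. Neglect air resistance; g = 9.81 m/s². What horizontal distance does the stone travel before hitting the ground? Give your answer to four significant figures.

103.3 m

Initial vertical velocity is zero, so the fall time comes from h = ½ g t²: t = √(2 × 80.99 / 9.81) = 4.0635 s.
Horizontal motion is uniform at 25.41 m/s, so x = 25.41 × 4.0635 = 103.3 m.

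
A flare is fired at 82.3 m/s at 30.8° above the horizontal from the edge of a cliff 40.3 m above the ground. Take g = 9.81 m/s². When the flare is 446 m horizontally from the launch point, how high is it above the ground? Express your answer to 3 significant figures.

v_x = 82.3 cos 30.8° = 70.69 m/s, v_y0 = 82.3 sin 30.8° = 42.14 m/s.
Time to reach x = 446 m: t = x / v_x = 446 / 70.69 = 6.309 s.
y = 40.3 + v_y0 t − ½ g t² = 40.3 + 42.14×6.309 − 4.905×6.309² = 111 m.

111 m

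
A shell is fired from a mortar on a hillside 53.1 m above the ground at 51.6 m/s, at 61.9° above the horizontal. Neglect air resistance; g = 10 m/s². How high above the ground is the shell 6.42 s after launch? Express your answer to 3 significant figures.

v_y0 = 51.6 sin 61.9° = 45.52 m/s.
y(t) = 53.1 + v_y0 t − ½ g t² = 53.1 + 45.52×6.42 − ½×10×6.42² = 139 m.

139 m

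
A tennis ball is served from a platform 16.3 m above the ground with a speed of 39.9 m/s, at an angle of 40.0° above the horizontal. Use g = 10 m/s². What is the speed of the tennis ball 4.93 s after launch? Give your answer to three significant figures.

v_x = 39.9 cos 40.0° = 30.57 m/s (constant).
v_y(t) = 39.9 sin 40.0° − g t = 25.65 − 10 × 4.93 = -23.65 m/s.
Speed = √(v_x² + v_y²) = √(934.5 + 559.3) = 38.6 m/s.

38.6 m/s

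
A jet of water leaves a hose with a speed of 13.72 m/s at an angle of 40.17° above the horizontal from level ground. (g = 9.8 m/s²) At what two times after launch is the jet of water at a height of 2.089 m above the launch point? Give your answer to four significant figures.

v_y0 = 13.72 sin 40.17° = 8.8502 m/s.
Set y = v_y0 t − ½ g t² = 2.089: 4.900 t² − 8.8502 t + 2.089 = 0.
t = [8.8502 ± √(78.326 − 40.944)] / 9.8 = (8.8502 ± 6.1141) / 9.8, giving t = 0.2792 s or t = 1.527 s.
So the jet of water is at 2.089 m at t = 0.2792 s (rising) and t = 1.527 s (falling).

0.2792 s and 1.527 s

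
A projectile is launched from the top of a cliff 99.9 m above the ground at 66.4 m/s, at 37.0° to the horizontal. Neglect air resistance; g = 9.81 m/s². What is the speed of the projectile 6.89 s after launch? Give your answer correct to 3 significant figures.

59.8 m/s

v_x = 66.4 cos 37.0° = 53.03 m/s (constant).
v_y(t) = 66.4 sin 37.0° − g t = 39.96 − 9.81 × 6.89 = -27.63 m/s.
Speed = √(v_x² + v_y²) = √(2812 + 763.4) = 59.8 m/s.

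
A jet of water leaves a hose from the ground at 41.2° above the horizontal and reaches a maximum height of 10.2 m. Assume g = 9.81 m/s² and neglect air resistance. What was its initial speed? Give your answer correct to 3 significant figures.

21.5 m/s

At maximum height v_y = 0, so (v₀ sin θ)² = 2 g H.
v₀ sin 41.2° = √(2 × 9.81 × 10.2) = 14.15 m/s.
v₀ = 14.15 / sin 41.2° = 14.15 / 0.6587 = 21.5 m/s.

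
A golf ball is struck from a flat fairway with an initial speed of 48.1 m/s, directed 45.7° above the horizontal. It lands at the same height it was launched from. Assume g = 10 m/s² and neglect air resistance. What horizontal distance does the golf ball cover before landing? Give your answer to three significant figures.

231 m

Components: v_x = 48.1 cos 45.7° = 33.59 m/s, v_y = 48.1 sin 45.7° = 34.42 m/s.
Time of flight (same landing height): t = 2 v_y / g = 2 × 34.42 / 10 = 6.884 s.
Range: R = v_x · t = 33.59 × 6.884 = 231 m.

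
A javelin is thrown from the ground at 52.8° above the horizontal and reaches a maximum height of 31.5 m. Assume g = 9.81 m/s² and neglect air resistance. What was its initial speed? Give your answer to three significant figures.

31.2 m/s

At maximum height v_y = 0, so (v₀ sin θ)² = 2 g H.
v₀ sin 52.8° = √(2 × 9.81 × 31.5) = 24.86 m/s.
v₀ = 24.86 / sin 52.8° = 24.86 / 0.7965 = 31.2 m/s.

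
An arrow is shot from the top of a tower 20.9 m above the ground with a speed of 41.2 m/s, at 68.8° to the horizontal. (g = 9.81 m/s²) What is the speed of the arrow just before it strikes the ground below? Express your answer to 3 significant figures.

45.9 m/s

v_x = 41.2 cos 68.8° = 14.90 m/s is unchanged throughout.
For the vertical component, v_y² = v_y0² + 2 g h = (38.41)² + 2×9.81×20.9 = 1885, so |v_y| = 43.42 m/s.
Impact speed = √(v_x² + v_y²) = √(222.0 + 1885) = 45.9 m/s.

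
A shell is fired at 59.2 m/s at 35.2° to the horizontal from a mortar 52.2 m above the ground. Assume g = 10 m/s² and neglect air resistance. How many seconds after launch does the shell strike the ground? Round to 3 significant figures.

8.11 s

Vertical component: v_y = 59.2 sin 35.2° = 34.12 m/s.
Taking up as positive with launch at y = 52.2 m, landing at y = 0: 0 = 52.2 + 34.12 t − ½(10) t².
Solving 5.000 t² − 34.12 t − 52.2 = 0 gives t = [34.12 + √(34.12² + 4·5.000·52.2)] / 10.00 = 8.11 s.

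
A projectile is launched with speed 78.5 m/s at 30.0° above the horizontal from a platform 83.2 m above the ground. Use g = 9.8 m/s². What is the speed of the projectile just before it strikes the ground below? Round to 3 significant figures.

88.3 m/s

v_x = 78.5 cos 30.0° = 67.98 m/s is unchanged throughout.
For the vertical component, v_y² = v_y0² + 2 g h = (39.25)² + 2×9.8×83.2 = 3171, so |v_y| = 56.31 m/s.
Impact speed = √(v_x² + v_y²) = √(4621 + 3171) = 88.3 m/s.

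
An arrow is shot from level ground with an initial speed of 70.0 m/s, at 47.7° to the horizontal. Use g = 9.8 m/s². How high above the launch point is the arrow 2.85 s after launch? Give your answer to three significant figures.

108 m

v_y0 = 70.0 sin 47.7° = 51.77 m/s.
y(t) = v_y0 t − ½ g t² = 51.77×2.85 − 4.900×2.85² = 108 m.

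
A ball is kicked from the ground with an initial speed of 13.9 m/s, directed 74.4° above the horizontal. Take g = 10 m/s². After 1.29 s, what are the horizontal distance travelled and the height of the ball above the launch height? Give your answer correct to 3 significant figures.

x = 4.82 m, y = 8.95 m

v_x = 13.9 cos 74.4° = 3.738 m/s; v_y0 = 13.9 sin 74.4° = 13.39 m/s.
x = v_x t = 3.738 × 1.29 = 4.82 m.
y = v_y0 t − ½ g t² = 13.39×1.29 − 5.000×1.29² = 8.95 m.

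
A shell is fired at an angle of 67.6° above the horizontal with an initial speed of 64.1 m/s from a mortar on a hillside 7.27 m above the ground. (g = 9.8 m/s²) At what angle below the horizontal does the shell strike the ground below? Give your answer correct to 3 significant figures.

v_x = 64.1 cos 67.6° = 24.43 m/s.
At impact |v_y| = √(v_y0² + 2 g h) = √(59.26² + 2×9.8×7.27) = 60.45 m/s.
Angle below horizontal = arctan(|v_y| / v_x) = arctan(60.45 / 24.43) = 68.0°.

68.0°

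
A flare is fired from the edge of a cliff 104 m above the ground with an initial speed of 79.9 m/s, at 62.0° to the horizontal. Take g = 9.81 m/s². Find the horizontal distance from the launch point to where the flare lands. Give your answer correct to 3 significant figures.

Components: v_x = 79.9 cos 62.0° = 37.51 m/s, v_y = 79.9 sin 62.0° = 70.55 m/s.
Vertical: 0 = 104 + 70.55 t − ½(9.81) t² ⇒ 4.905 t² − 70.55 t − 104 = 0.
t = [70.55 + √(4977 + 2040)] / 9.810 = 15.73 s.
Horizontal: R = v_x · t = 37.51 × 15.73 = 590 m.

590 m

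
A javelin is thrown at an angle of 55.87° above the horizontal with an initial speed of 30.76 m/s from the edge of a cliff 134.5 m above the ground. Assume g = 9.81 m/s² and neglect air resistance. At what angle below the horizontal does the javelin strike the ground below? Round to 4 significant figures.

v_x = 30.76 cos 55.87° = 17.259 m/s.
At impact |v_y| = √(v_y0² + 2 g h) = √(25.462² + 2×9.81×134.5) = 57.334 m/s.
Angle below horizontal = arctan(|v_y| / v_x) = arctan(57.334 / 17.259) = 73.25°.

73.25°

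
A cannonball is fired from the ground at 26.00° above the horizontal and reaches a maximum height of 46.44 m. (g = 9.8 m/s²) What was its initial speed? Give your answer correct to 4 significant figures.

68.82 m/s

At maximum height v_y = 0, so (v₀ sin θ)² = 2 g H.
v₀ sin 26.00° = √(2 × 9.8 × 46.44) = 30.170 m/s.
v₀ = 30.170 / sin 26.00° = 30.170 / 0.4384 = 68.82 m/s.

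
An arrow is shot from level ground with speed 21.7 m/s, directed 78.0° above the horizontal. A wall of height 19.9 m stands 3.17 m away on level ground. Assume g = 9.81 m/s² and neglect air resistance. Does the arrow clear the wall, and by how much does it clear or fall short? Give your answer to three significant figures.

v_x = 21.7 cos 78.0° = 4.512 m/s; v_y0 = 21.7 sin 78.0° = 21.23 m/s.
Time to reach the wall: t = 3.17 / 4.512 = 0.7026 s.
Height at that point: y = 21.23×0.7026 − 4.905×0.7026² = 12.49 m.
That is 19.9 − 12.49 = 7.41 m below the top of the wall, so the arrow does not clear it.

No — it falls 7.41 m short of clearing the wall.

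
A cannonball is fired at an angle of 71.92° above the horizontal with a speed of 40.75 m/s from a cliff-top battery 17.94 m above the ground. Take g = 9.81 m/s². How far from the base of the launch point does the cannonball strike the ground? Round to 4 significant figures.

Components: v_x = 40.75 cos 71.92° = 12.647 m/s, v_y = 40.75 sin 71.92° = 38.738 m/s.
Vertical: 0 = 17.94 + 38.738 t − ½(9.81) t² ⇒ 4.905 t² − 38.738 t − 17.94 = 0.
t = [38.738 + √(1500.6 + 351.98)] / 9.810 = 8.3364 s.
Horizontal: R = v_x · t = 12.647 × 8.3364 = 105.4 m.

105.4 m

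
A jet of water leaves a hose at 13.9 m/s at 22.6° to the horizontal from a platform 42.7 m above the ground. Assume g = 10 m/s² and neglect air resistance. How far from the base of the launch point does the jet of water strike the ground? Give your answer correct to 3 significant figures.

Components: v_x = 13.9 cos 22.6° = 12.83 m/s, v_y = 13.9 sin 22.6° = 5.342 m/s.
Vertical: 0 = 42.7 + 5.342 t − ½(10) t² ⇒ 5.000 t² − 5.342 t − 42.7 = 0.
t = [5.342 + √(28.54 + 854.0)] / 10.00 = 3.505 s.
Horizontal: R = v_x · t = 12.83 × 3.505 = 45.0 m.

45.0 m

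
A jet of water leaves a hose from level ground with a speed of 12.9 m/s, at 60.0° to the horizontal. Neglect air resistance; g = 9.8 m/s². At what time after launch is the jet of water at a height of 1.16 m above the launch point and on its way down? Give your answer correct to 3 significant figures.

2.17 s

v_y0 = 12.9 sin 60.0° = 11.17 m/s.
Set y = v_y0 t − ½ g t² = 1.16: 4.900 t² − 11.17 t + 1.16 = 0.
t = [11.17 ± √(124.8 − 22.74)] / 9.8 = (11.17 ± 10.10) / 9.8, giving t = 0.109 s or t = 2.17 s.
On the way down corresponds to the larger root: t = 2.17 s.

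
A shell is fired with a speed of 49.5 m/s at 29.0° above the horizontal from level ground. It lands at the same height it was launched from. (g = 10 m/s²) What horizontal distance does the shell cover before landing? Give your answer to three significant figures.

For level ground, R = v₀² sin(2θ) / g.
sin(2 × 29.0°) = sin 58.00° = 0.8480.
R = (49.5)² × 0.8480 / 10 = 208 m.

208 m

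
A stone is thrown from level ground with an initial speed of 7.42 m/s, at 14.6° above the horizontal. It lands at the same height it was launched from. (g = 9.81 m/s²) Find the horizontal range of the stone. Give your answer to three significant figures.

2.74 m

For level ground, R = v₀² sin(2θ) / g.
sin(2 × 14.6°) = sin 29.20° = 0.4879.
R = (7.42)² × 0.4879 / 9.81 = 2.74 m.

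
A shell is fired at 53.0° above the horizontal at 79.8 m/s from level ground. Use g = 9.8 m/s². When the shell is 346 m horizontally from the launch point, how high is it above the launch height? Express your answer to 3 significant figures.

v_x = 79.8 cos 53.0° = 48.02 m/s, v_y0 = 79.8 sin 53.0° = 63.73 m/s.
Time to reach x = 346 m: t = x / v_x = 346 / 48.02 = 7.205 s.
y = v_y0 t − ½ g t² = 63.73×7.205 − 4.900×7.205² = 205 m.

205 m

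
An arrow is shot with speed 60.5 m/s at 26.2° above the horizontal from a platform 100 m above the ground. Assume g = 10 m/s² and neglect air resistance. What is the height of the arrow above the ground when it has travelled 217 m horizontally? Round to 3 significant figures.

v_x = 60.5 cos 26.2° = 54.28 m/s, v_y0 = 60.5 sin 26.2° = 26.71 m/s.
Time to reach x = 217 m: t = x / v_x = 217 / 54.28 = 3.998 s.
y = 100 + v_y0 t − ½ g t² = 100 + 26.71×3.998 − 5.000×3.998² = 127 m.

127 m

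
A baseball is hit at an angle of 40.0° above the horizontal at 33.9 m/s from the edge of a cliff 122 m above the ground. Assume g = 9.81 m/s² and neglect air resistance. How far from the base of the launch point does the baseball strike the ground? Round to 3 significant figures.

Components: v_x = 33.9 cos 40.0° = 25.97 m/s, v_y = 33.9 sin 40.0° = 21.79 m/s.
Vertical: 0 = 122 + 21.79 t − ½(9.81) t² ⇒ 4.905 t² − 21.79 t − 122 = 0.
t = [21.79 + √(474.8 + 2394)] / 9.810 = 7.681 s.
Horizontal: R = v_x · t = 25.97 × 7.681 = 199 m.

199 m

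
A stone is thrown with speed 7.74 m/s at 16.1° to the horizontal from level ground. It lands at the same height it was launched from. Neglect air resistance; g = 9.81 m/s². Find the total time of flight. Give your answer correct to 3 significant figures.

0.438 s

Vertical component: v_y = 7.74 sin 16.1° = 2.146 m/s.
For a projectile landing at launch height, time of flight is t = 2 v_y / g = 2 × 2.146 / 9.81 = 0.438 s.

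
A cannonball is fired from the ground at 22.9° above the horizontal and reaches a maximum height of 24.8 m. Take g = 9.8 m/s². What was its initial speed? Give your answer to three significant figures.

At maximum height v_y = 0, so (v₀ sin θ)² = 2 g H.
v₀ sin 22.9° = √(2 × 9.8 × 24.8) = 22.05 m/s.
v₀ = 22.05 / sin 22.9° = 22.05 / 0.3891 = 56.7 m/s.

56.7 m/s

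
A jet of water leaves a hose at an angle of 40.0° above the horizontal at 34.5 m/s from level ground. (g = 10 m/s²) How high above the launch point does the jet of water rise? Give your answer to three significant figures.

Vertical component of launch velocity: v_y = 34.5 sin 40.0° = 22.18 m/s.
At the highest point the vertical velocity is zero, so v_y² = 2 g h_max.
h_max = (22.18)² / (2 × 10) = 492.0 / 20.00 = 24.6 m.

24.6 m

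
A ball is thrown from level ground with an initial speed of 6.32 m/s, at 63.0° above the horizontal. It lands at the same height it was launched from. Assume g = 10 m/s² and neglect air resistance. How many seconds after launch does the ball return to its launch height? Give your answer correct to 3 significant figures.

Vertical component: v_y = 6.32 sin 63.0° = 5.631 m/s.
For a projectile landing at launch height, time of flight is t = 2 v_y / g = 2 × 5.631 / 10 = 1.13 s.

1.13 s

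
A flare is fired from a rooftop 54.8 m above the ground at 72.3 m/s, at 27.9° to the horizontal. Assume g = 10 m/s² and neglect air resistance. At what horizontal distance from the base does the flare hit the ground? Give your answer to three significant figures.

Components: v_x = 72.3 cos 27.9° = 63.90 m/s, v_y = 72.3 sin 27.9° = 33.83 m/s.
Vertical: 0 = 54.8 + 33.83 t − ½(10) t² ⇒ 5.000 t² − 33.83 t − 54.8 = 0.
t = [33.83 + √(1144 + 1096)] / 10.00 = 8.116 s.
Horizontal: R = v_x · t = 63.90 × 8.116 = 519 m.

519 m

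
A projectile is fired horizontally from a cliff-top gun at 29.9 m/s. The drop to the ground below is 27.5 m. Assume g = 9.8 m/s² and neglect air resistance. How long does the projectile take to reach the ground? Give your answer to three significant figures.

2.37 s

The horizontal speed doesn't affect the fall. With v_y0 = 0, h = ½ g t².
t = √(2 × 27.5 / 9.8) = √5.612 = 2.37 s.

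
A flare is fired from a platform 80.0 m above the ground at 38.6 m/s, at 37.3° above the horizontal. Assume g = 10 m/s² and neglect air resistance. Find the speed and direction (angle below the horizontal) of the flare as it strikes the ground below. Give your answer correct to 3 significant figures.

55.6 m/s at 56.5° below the horizontal

v_x = 38.6 cos 37.3° = 30.71 m/s (constant).
|v_y| at impact = √((23.39)² + 2×10×80.0) = 46.34 m/s.
Speed = √(30.71² + 46.34²) = 55.6 m/s; angle = arctan(46.34/30.71) = 56.5° below horizontal.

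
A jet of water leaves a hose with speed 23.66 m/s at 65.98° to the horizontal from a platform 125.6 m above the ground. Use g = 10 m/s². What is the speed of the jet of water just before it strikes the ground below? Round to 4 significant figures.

v_x = 23.66 cos 65.98° = 9.6309 m/s is unchanged throughout.
For the vertical component, v_y² = v_y0² + 2 g h = (21.611)² + 2×10×125.6 = 2979.0, so |v_y| = 54.580 m/s.
Impact speed = √(v_x² + v_y²) = √(92.754 + 2979.0) = 55.42 m/s.

55.42 m/s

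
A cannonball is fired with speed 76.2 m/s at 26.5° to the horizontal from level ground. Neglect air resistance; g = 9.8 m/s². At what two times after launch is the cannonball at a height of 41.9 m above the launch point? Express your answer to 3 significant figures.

1.60 s and 5.34 s

v_y0 = 76.2 sin 26.5° = 34.00 m/s.
Set y = v_y0 t − ½ g t² = 41.9: 4.900 t² − 34.00 t + 41.9 = 0.
t = [34.00 ± √(1156 − 821.2)] / 9.8 = (34.00 ± 18.30) / 9.8, giving t = 1.60 s or t = 5.34 s.
So the cannonball is at 41.9 m at t = 1.60 s (rising) and t = 5.34 s (falling).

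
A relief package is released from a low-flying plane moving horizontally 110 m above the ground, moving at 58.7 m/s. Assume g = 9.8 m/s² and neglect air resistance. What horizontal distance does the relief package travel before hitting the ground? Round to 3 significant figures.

278 m

Initial vertical velocity is zero, so the fall time comes from h = ½ g t²: t = √(2 × 110 / 9.8) = 4.738 s.
Horizontal motion is uniform at 58.7 m/s, so x = 58.7 × 4.738 = 278 m.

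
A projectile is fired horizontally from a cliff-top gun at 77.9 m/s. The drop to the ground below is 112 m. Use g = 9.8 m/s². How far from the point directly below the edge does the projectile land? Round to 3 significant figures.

Initial vertical velocity is zero, so the fall time comes from h = ½ g t²: t = √(2 × 112 / 9.8) = 4.781 s.
Horizontal motion is uniform at 77.9 m/s, so x = 77.9 × 4.781 = 372 m.

372 m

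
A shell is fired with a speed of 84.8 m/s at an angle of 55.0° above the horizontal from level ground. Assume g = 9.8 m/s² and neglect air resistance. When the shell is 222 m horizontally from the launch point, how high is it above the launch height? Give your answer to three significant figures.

v_x = 84.8 cos 55.0° = 48.64 m/s, v_y0 = 84.8 sin 55.0° = 69.46 m/s.
Time to reach x = 222 m: t = x / v_x = 222 / 48.64 = 4.564 s.
y = v_y0 t − ½ g t² = 69.46×4.564 − 4.900×4.564² = 215 m.

215 m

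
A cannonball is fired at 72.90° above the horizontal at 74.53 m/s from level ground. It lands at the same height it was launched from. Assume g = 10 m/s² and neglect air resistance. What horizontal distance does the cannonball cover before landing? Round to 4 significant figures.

For level ground, R = v₀² sin(2θ) / g.
sin(2 × 72.90°) = sin 145.80° = 0.5621.
R = (74.53)² × 0.5621 / 10 = 312.2 m.

312.2 m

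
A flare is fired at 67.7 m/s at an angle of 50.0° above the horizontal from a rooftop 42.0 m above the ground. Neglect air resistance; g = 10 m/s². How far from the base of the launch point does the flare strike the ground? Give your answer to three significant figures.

484 m

Components: v_x = 67.7 cos 50.0° = 43.52 m/s, v_y = 67.7 sin 50.0° = 51.86 m/s.
Vertical: 0 = 42.0 + 51.86 t − ½(10) t² ⇒ 5.000 t² − 51.86 t − 42.0 = 0.
t = [51.86 + √(2689 + 840.0)] / 10.00 = 11.13 s.
Horizontal: R = v_x · t = 43.52 × 11.13 = 484 m.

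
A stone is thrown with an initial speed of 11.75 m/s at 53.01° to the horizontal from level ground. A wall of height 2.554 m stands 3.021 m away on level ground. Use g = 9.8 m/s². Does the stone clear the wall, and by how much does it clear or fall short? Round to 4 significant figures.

v_x = 11.75 cos 53.01° = 7.0697 m/s; v_y0 = 11.75 sin 53.01° = 9.3852 m/s.
Time to reach the wall: t = 3.021 / 7.0697 = 0.42732 s.
Height at that point: y = 9.3852×0.42732 − 4.900×0.42732² = 3.1157 m.
That is 3.1157 − 2.554 = 0.5617 m above the top of the wall, so the stone clears it.

Yes — it clears the wall by 0.5617 m.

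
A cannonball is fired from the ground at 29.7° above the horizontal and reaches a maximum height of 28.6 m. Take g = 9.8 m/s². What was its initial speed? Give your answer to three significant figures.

47.8 m/s

At maximum height v_y = 0, so (v₀ sin θ)² = 2 g H.
v₀ sin 29.7° = √(2 × 9.8 × 28.6) = 23.68 m/s.
v₀ = 23.68 / sin 29.7° = 23.68 / 0.4955 = 47.8 m/s.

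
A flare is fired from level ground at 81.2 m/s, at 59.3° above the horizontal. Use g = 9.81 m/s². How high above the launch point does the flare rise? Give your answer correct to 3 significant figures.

Vertical component of launch velocity: v_y = 81.2 sin 59.3° = 69.82 m/s.
At the highest point the vertical velocity is zero, so v_y² = 2 g h_max.
h_max = (69.82)² / (2 × 9.81) = 4875 / 19.62 = 248 m.

248 m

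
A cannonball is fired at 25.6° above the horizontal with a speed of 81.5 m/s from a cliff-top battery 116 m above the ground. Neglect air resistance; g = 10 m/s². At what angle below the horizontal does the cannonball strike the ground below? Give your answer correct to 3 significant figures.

39.1°

v_x = 81.5 cos 25.6° = 73.50 m/s.
At impact |v_y| = √(v_y0² + 2 g h) = √(35.21² + 2×10×116) = 59.66 m/s.
Angle below horizontal = arctan(|v_y| / v_x) = arctan(59.66 / 73.50) = 39.1°.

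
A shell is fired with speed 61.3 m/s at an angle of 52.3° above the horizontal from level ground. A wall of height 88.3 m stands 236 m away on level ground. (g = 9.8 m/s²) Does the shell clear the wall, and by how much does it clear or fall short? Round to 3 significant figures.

v_x = 61.3 cos 52.3° = 37.49 m/s; v_y0 = 61.3 sin 52.3° = 48.50 m/s.
Time to reach the wall: t = 236 / 37.49 = 6.295 s.
Height at that point: y = 48.50×6.295 − 4.900×6.295² = 111.1 m.
That is 111.1 − 88.3 = 22.8 m above the top of the wall, so the shell clears it.

Yes — it clears the wall by 22.8 m.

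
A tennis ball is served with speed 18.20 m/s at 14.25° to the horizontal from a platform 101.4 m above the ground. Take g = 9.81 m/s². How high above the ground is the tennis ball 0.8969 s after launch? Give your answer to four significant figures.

v_y0 = 18.20 sin 14.25° = 4.4800 m/s.
y(t) = 101.4 + v_y0 t − ½ g t² = 101.4 + 4.4800×0.8969 − ½×9.81×0.8969² = 101.5 m.

101.5 m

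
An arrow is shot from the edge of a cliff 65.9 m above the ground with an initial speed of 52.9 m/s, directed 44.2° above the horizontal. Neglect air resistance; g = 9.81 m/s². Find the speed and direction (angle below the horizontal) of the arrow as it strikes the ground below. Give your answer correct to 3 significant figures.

64.0 m/s at 53.6° below the horizontal

v_x = 52.9 cos 44.2° = 37.92 m/s (constant).
|v_y| at impact = √((36.88)² + 2×9.81×65.9) = 51.51 m/s.
Speed = √(37.92² + 51.51²) = 64.0 m/s; angle = arctan(51.51/37.92) = 53.6° below horizontal.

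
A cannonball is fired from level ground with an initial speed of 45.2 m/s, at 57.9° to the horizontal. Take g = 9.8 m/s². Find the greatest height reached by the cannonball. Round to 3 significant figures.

Vertical component of launch velocity: v_y = 45.2 sin 57.9° = 38.29 m/s.
At the highest point the vertical velocity is zero, so v_y² = 2 g h_max.
h_max = (38.29)² / (2 × 9.8) = 1466 / 19.60 = 74.8 m.

74.8 m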